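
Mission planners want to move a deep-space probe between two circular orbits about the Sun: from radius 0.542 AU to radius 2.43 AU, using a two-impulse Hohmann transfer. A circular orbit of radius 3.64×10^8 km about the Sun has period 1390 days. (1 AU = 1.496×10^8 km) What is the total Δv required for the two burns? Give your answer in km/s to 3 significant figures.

Δv = 18.8 km/s

From Kepler's third law T² = 4π²r³/μ at r = 3.64×10^8 km, T = 1390 days = 1390 × 86400 s = 1.20096×10^8 s: μ = 4π²r³/T² = 1.32010×10^11 km³/s².
In km: r₁ = 0.542 × 1.496×10^8 = 8.10832×10^7 km; r₂ = 2.43 × 1.496×10^8 = 3.63528×10^8 km.
The Hohmann ellipse has a_t = (r₁ + r₂)/2 = 2.223056×10^8 km.
At r₁ the circular-orbit speed is v₁ = √(μ/r₁) = 40.35 km/s.
Transfer-orbit speed at r₁ (vis-viva equation): v_p = √[μ(2/r₁ − 1/a_t)] = 51.60 km/s.
First burn Δv₁ = |v_p − v₁| = 11.25 km/s.
At r₂, v₂ = √(μ/r₂) = 19.056 km/s.
Transfer-orbit speed at r₂: v_a = √[μ(2/r₂ − 1/a_t)] = 11.509 km/s.
Second burn Δv₂ = |v₂ − v_a| = 7.547 km/s.
Δv = Δv₁ + Δv₂ = 11.25 + 7.547 = 18.80 km/s.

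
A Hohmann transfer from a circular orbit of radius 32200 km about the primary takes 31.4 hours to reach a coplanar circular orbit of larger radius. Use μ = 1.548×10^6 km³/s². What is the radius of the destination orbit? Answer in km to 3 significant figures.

r₂ = 2.20×10^5 km

Transfer time t = 31.4 hours = 1.1304×10^5 s, and t = π√(a_t³/μ).
So a_t = (μ t²/π²)^(1/3) = (1.548×10^6 × (1.1304×10^5)² / π²)^(1/3) = 1.2608×10^5 km.
Since a_t = (r₁ + r₂)/2, r₂ = 2a_t − r₁ = 2×1.2608×10^5 − 32200 = 2.1996×10^5 km.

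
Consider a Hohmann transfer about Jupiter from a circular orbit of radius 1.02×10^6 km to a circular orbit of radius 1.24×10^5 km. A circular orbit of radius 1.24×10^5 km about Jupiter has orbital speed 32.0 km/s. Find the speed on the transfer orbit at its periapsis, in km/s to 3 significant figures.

v = 42.7 km/s

From the circular-orbit relation v² = μ/r at r = 1.24×10^5 km: μ = v²r = (32.0)² × 1.24×10^5 = 1.26976×10^8 km³/s².
Transfer-ellipse semi-major axis a_t = (r₁ + r₂)/2 = (1.020×10^6 + 1.240×10^5)/2 = 5.720×10^5 km.
The periapsis of the transfer ellipse is at r = 1.240×10^5 km.
From the vis-viva equation, v = √[μ(2/r − 1/a_t)] = 42.73 km/s.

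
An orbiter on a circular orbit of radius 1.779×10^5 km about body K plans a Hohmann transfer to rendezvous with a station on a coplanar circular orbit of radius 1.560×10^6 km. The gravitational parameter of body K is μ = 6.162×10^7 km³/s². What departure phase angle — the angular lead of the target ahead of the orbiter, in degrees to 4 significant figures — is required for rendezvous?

The Hohmann ellipse has a_t = (r₁ + r₂)/2 = 8.6895×10^5 km.
The half-period of the transfer ellipse is t = π√(a_t³/μ) = 3.242×10^5 s.
Target angular speed ω₂ = √(μ/r₂³) = 4.029×10^-6 rad/s.
Angle swept by the target during transfer: ω₂·t = 1.306 rad = 74.83°.
The orbiter traverses 180° on the transfer ellipse, so the target must lead by 180° − 74.83° = 105.2°.

φ = 105.2°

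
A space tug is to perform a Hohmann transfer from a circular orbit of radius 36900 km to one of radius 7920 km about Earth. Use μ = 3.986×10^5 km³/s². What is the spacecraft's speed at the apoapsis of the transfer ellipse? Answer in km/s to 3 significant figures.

v = 1.95 km/s

Semi-major axis of the transfer orbit: a_t = (36900 + 7920)/2 = 22410 km.
At apoapsis, r = 36900 km.
From the vis-viva equation, v = √[μ(2/r − 1/a_t)] = 1.954 km/s.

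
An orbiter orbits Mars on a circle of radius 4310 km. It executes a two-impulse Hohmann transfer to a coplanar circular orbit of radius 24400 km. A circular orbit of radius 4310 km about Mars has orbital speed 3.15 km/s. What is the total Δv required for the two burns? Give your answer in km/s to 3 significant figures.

Δv = 1.56 km/s

From the circular-orbit relation v² = μ/r at r = 4310 km: μ = v²r = (3.15)² × 4310 = 42766.0 km³/s².
Semi-major axis of the transfer orbit: a_t = (4310 + 24400)/2 = 14355 km.
Circular speed at r₁: v₁ = √(μ/r₁) = √(42766.0/4310) = 3.1500 km/s.
Transfer-orbit speed at r₁ (vis-viva equation): v_p = √[μ(2/r₁ − 1/a_t)] = 4.1068 km/s.
First burn Δv₁ = |v_p − v₁| = 0.9568 km/s.
Circular speed at r₂: v₂ = √(μ/r₂) = 1.3239 km/s.
Transfer-orbit speed at r₂: v_a = √[μ(2/r₂ − 1/a_t)] = 0.72542 km/s.
Second burn Δv₂ = |v₂ − v_a| = 0.5985 km/s.
Total Δv = Δv₁ + Δv₂ = 1.555 km/s.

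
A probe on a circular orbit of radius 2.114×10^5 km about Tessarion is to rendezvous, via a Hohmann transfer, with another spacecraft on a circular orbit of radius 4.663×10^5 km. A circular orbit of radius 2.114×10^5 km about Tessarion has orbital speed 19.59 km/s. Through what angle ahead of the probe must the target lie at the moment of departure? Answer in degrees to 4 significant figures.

φ = 68.50°

From the circular-orbit relation v² = μ/r at r = 2.114×10^5 km: μ = v²r = (19.59)² × 2.114×10^5 = 8.11286×10^7 km³/s².
Transfer-ellipse semi-major axis a_t = (r₁ + r₂)/2 = (2.114×10^5 + 4.663×10^5)/2 = 3.3885×10^5 km.
The half-period of the transfer ellipse is t = π√(a_t³/μ) = 68800 s.
The target's mean motion on its circular orbit is ω₂ = √(μ/r₂³) = 2.829×10^-5 rad/s.
Angle swept by the target during transfer: ω₂·t = 1.946 rad = 111.5°.
Arrival is 180° from departure on the ellipse, so φ = 180° − 111.5° = 68.50°.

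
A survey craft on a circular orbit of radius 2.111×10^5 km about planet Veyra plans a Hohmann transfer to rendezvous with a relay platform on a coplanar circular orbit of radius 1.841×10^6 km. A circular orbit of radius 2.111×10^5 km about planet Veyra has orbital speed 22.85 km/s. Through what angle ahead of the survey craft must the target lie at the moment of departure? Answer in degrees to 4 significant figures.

φ = 105.1°

From the circular-orbit relation v² = μ/r at r = 2.111×10^5 km: μ = v²r = (22.85)² × 2.111×10^5 = 1.10220×10^8 km³/s².
Semi-major axis of the transfer orbit: a_t = (2.111×10^5 + 1.841×10^6)/2 = 1.02605×10^6 km.
Transfer time t = π√(a_t³/μ) = 3.110×10^5 s.
The target's mean motion on its circular orbit is ω₂ = √(μ/r₂³) = 4.203×10^-6 rad/s.
Angle swept by the target during transfer: ω₂·t = 1.307 rad = 74.89°.
Arrival is 180° from departure on the ellipse, so φ = 180° − 74.89° = 105.1°.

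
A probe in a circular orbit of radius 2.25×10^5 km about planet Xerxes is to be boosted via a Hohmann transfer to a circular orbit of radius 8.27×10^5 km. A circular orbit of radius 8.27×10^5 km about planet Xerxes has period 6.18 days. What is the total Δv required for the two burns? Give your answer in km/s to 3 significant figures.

From Kepler's third law T² = 4π²r³/μ at r = 8.27×10^5 km, T = 6.18 days = 6.18 × 86400 s = 5.33952×10^5 s: μ = 4π²r³/T² = 7.83198×10^7 km³/s².
The Hohmann ellipse has a_t = (r₁ + r₂)/2 = 5.260×10^5 km.
At r₁ the circular-orbit speed is v₁ = √(μ/r₁) = 18.657 km/s.
Transfer-orbit speed at r₁ (vis-viva equation): v_p = √[μ(2/r₁ − 1/a_t)] = 23.394 km/s.
First burn Δv₁ = |v_p − v₁| = 4.737 km/s.
Circular speed at r₂: v₂ = √(μ/r₂) = 9.732 km/s.
Transfer-orbit speed at r₂: v_a = √[μ(2/r₂ − 1/a_t)] = 6.365 km/s.
Second burn Δv₂ = |v₂ − v_a| = 3.367 km/s.
Δv = Δv₁ + Δv₂ = 4.737 + 3.367 = 8.104 km/s.

Δv = 8.10 km/s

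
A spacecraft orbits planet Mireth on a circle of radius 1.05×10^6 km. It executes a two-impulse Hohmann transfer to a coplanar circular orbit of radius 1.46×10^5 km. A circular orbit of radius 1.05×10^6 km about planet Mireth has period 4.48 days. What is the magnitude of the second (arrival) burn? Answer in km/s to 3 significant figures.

From Kepler's third law T² = 4π²r³/μ at r = 1.05×10^6 km, T = 4.48 days = 4.48 × 86400 s = 3.87072×10^5 s: μ = 4π²r³/T² = 3.05031×10^8 km³/s².
Transfer-ellipse semi-major axis a_t = (r₁ + r₂)/2 = (1.050×10^6 + 1.460×10^5)/2 = 5.980×10^5 km.
Circular speed at r = 1.460×10^5 km: v_c = √(μ/r) = 45.71 km/s.
Transfer-orbit speed at the same r (vis-viva, a = a_t): v_t = √[μ(2/r − 1/a_t)] = 60.57 km/s.
Δv₂ = |v_t − v_c| = |60.57 − 45.71| = 14.86 km/s.

Δv₂ = 14.9 km/s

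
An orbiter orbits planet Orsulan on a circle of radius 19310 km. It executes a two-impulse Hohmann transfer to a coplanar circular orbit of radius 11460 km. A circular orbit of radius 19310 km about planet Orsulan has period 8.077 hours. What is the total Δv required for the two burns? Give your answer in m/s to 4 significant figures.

From Kepler's third law T² = 4π²r³/μ at r = 19310 km, T = 8.077 hours = 8.077 × 3600 s = 29077.2 s: μ = 4π²r³/T² = 3.36203×10^5 km³/s².
Transfer-ellipse semi-major axis a_t = (r₁ + r₂)/2 = (19310 + 11460)/2 = 15385 km.
At r₁ the circular-orbit speed is v₁ = √(μ/r₁) = 4.1726 km/s.
On the transfer ellipse at r₁, vis-viva gives v_a = √[μ(2/r₁ − 1/a_t)] = 3.6012 km/s.
First burn Δv₁ = |v_a − v₁| = 0.5714 km/s.
At r₂, v₂ = √(μ/r₂) = 5.4164 km/s.
Transfer-orbit speed at r₂: v_p = √[μ(2/r₂ − 1/a_t)] = 6.0681 km/s.
Second burn Δv₂ = |v₂ − v_p| = 0.6517 km/s.
Δv = Δv₁ + Δv₂ = 0.5714 + 0.6517 = 1.223 km/s.

Δv = 1223 m/s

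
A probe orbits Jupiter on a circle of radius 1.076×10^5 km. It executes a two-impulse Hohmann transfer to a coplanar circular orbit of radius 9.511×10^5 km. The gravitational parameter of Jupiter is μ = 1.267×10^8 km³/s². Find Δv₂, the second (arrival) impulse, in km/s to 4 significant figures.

Δv₂ = 6.338 km/s

Semi-major axis of the transfer orbit: a_t = (1.076×10^5 + 9.511×10^5)/2 = 5.2935×10^5 km.
On the circular orbit at r = 9.511×10^5 km, v_c = √(μ/r) = 11.542 km/s.
Vis-viva on the transfer ellipse at r = 9.511×10^5 km gives v_t = √[μ(2/r − 1/a_t)] = 5.2037 km/s.
Δv₂ = |v_t − v_c| = |5.2037 − 11.542| = 6.338 km/s.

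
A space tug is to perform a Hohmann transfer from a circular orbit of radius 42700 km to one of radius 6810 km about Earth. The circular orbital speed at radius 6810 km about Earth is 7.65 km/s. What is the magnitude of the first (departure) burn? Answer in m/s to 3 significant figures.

From the circular-orbit relation v² = μ/r at r = 6810 km: μ = v²r = (7.65)² × 6810 = 3.98538×10^5 km³/s².
Semi-major axis of the transfer orbit: a_t = (42700 + 6810)/2 = 24755 km.
Circular speed at r = 42700 km: v_c = √(μ/r) = 3.055 km/s.
Vis-viva on the transfer ellipse at r = 42700 km gives v_t = √[μ(2/r − 1/a_t)] = 1.602 km/s.
Δv₁ = |v_t − v_c| = |1.602 − 3.055| = 1.453 km/s.

Δv₁ = 1450 m/s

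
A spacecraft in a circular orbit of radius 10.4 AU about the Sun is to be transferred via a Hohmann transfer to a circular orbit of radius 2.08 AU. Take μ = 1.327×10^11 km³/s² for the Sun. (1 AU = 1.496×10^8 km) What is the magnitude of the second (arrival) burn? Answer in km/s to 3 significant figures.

In km: r₁ = 10.4 × 1.496×10^8 = 1.55584×10^9 km; r₂ = 2.08 × 1.496×10^8 = 3.11168×10^8 km.
Transfer-ellipse semi-major axis a_t = (r₁ + r₂)/2 = (1.55584×10^9 + 3.11168×10^8)/2 = 9.33504×10^8 km.
On the circular orbit at r = 3.11168×10^8 km, v_c = √(μ/r) = 20.651 km/s.
Transfer-orbit speed at the same r (vis-viva, a = a_t): v_t = √[μ(2/r − 1/a_t)] = 26.660 km/s.
Δv₂ = |v_t − v_c| = |26.660 − 20.651| = 6.009 km/s.

Δv₂ = 6.01 km/s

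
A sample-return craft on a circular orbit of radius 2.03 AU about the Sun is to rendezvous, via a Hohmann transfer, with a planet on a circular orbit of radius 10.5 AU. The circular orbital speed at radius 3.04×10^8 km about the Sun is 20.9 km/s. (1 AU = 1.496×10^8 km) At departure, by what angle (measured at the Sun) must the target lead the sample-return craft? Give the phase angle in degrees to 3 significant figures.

φ = 97.0°

From the circular-orbit relation v² = μ/r at r = 3.04×10^8 km: μ = v²r = (20.9)² × 3.04×10^8 = 1.32790×10^11 km³/s².
In km: r₁ = 2.03 × 1.496×10^8 = 3.03688×10^8 km; r₂ = 10.5 × 1.496×10^8 = 1.5708×10^9 km.
Transfer-ellipse semi-major axis a_t = (r₁ + r₂)/2 = (3.03688×10^8 + 1.5708×10^9)/2 = 9.37244×10^8 km.
The half-period of the transfer ellipse is t = π√(a_t³/μ) = 2.474×10^8 s.
The target's mean motion on its circular orbit is ω₂ = √(μ/r₂³) = 5.853×10^-9 rad/s.
Angle swept by the target during transfer: ω₂·t = 1.448 rad = 82.96°.
Arrival is 180° from departure on the ellipse, so φ = 180° − 82.96° = 97.0°.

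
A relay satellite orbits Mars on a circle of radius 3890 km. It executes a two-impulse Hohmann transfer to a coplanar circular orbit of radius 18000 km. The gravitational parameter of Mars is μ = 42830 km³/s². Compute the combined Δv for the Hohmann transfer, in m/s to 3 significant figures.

Semi-major axis of the transfer orbit: a_t = (3890 + 18000)/2 = 10945 km.
Circular speed at r₁: v₁ = √(μ/r₁) = √(42830/3890) = 3.3182 km/s.
Transfer-orbit speed at r₁ (v² = μ(2/r − 1/a)): v_p = √[μ(2/r₁ − 1/a_t)] = 4.2553 km/s.
First burn Δv₁ = |v_p − v₁| = 0.9371 km/s.
Circular speed at r₂: v₂ = √(μ/r₂) = 1.5425 km/s.
Transfer-orbit speed at r₂: v_a = √[μ(2/r₂ − 1/a_t)] = 0.91961 km/s.
Second burn Δv₂ = |v₂ − v_a| = 0.6229 km/s.
Total Δv = Δv₁ + Δv₂ = 1.560 km/s.

Δv = 1560 m/s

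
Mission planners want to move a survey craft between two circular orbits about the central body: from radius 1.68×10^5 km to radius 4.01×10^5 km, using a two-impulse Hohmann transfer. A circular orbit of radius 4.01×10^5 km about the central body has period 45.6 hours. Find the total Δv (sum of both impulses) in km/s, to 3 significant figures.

From Kepler's third law T² = 4π²r³/μ at r = 4.01×10^5 km, T = 45.6 hours = 45.6 × 3600 s = 1.6416×10^5 s: μ = 4π²r³/T² = 9.44622×10^7 km³/s².
Semi-major axis of the transfer orbit: a_t = (1.680×10^5 + 4.010×10^5)/2 = 2.845×10^5 km.
At r₁ the circular-orbit speed is v₁ = √(μ/r₁) = 23.71234 km/s.
On the transfer ellipse at r₁, v² = μ(2/r − 1/a) gives v_p = √[μ(2/r₁ − 1/a_t)] = 28.15176 km/s.
First burn Δv₁ = |v_p − v₁| = 4.439 km/s.
Circular speed at r₂: v₂ = √(μ/r₂) = 15.348 km/s.
Transfer-orbit speed at r₂: v_a = √[μ(2/r₂ − 1/a_t)] = 11.794 km/s.
Second burn Δv₂ = |v₂ − v_a| = 3.554 km/s.
Total Δv = Δv₁ + Δv₂ = 7.993 km/s.

Δv = 7.99 km/s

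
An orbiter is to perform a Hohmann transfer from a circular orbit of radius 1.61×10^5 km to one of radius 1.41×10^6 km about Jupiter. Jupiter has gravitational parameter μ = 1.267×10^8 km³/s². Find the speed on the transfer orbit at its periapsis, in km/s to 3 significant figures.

The Hohmann ellipse has a_t = (r₁ + r₂)/2 = 7.855×10^5 km.
At periapsis, r = 1.610×10^5 km.
Applying v² = μ(2/r − 1/a_t): v = 37.58 km/s.

v = 37.6 km/s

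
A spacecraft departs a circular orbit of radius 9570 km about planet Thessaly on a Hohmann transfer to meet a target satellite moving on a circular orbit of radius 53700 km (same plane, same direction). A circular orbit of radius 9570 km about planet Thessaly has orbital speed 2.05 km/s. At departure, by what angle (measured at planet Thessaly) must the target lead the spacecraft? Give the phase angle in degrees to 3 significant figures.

φ = 98.6°

From the circular-orbit relation v² = μ/r at r = 9570 km: μ = v²r = (2.05)² × 9570 = 40217.9 km³/s².
The Hohmann ellipse has a_t = (r₁ + r₂)/2 = 31635 km.
Transfer time t = π√(a_t³/μ) = 88144 s.
The target's mean motion on its circular orbit is ω₂ = √(μ/r₂³) = 1.6116×10^-5 rad/s.
Angle swept by the target during transfer: ω₂·t = 1.4205 rad = 81.39°.
Arrival is 180° from departure on the ellipse, so φ = 180° − 81.39° = 98.6°.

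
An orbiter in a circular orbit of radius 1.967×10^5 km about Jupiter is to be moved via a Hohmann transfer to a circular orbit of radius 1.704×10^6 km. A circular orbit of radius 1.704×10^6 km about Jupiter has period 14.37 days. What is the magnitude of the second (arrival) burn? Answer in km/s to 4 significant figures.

Δv₂ = 4.700 km/s

From Kepler's third law T² = 4π²r³/μ at r = 1.704×10^6 km, T = 14.37 days = 14.37 × 86400 s = 1.241568×10^6 s: μ = 4π²r³/T² = 1.26715×10^8 km³/s².
The Hohmann ellipse has a_t = (r₁ + r₂)/2 = 9.5035×10^5 km.
On the circular orbit at r = 1.704×10^6 km, v_c = √(μ/r) = 8.623 km/s.
Transfer-orbit speed at the same r (vis-viva, a = a_t): v_t = √[μ(2/r − 1/a_t)] = 3.923 km/s.
Δv₂ = |v_t − v_c| = |3.923 − 8.623| = 4.700 km/s.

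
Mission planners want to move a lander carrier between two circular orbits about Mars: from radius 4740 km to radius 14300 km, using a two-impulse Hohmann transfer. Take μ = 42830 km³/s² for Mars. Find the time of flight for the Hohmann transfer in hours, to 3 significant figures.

Transfer-ellipse semi-major axis a_t = (r₁ + r₂)/2 = (4740 + 14300)/2 = 9520 km.
Transfer time t = π√(a_t³/μ) = π√((9520)³ / 42830) = 14100 s.
Converting: 14100 s ÷ 3600 s/hour = 3.92 hours.

t = 3.92 hours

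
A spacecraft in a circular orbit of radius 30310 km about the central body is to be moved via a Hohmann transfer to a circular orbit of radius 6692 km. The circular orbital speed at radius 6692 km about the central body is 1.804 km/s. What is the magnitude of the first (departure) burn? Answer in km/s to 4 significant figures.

From the circular-orbit relation v² = μ/r at r = 6692 km: μ = v²r = (1.804)² × 6692 = 21778.6 km³/s².
Transfer-ellipse semi-major axis a_t = (r₁ + r₂)/2 = (30310 + 6692)/2 = 18501 km.
On the circular orbit at r = 30310 km, v_c = √(μ/r) = 0.8477 km/s.
Transfer-orbit speed at the same r (vis-viva, a = a_t): v_t = √[μ(2/r − 1/a_t)] = 0.5098 km/s.
Δv₁ = |v_t − v_c| = |0.5098 − 0.8477| = 0.3379 km/s.

Δv₁ = 0.3379 km/s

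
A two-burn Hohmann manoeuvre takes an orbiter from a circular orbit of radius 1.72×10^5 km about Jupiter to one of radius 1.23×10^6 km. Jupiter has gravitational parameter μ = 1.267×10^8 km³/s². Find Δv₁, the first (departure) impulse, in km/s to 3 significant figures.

Transfer-ellipse semi-major axis a_t = (r₁ + r₂)/2 = (1.720×10^5 + 1.230×10^6)/2 = 7.010×10^5 km.
Circular speed at r = 1.720×10^5 km: v_c = √(μ/r) = 27.141 km/s.
Vis-viva on the transfer ellipse at r = 1.720×10^5 km gives v_t = √[μ(2/r − 1/a_t)] = 35.952 km/s.
Δv₁ = |v_t − v_c| = |35.952 − 27.141| = 8.811 km/s.

Δv₁ = 8.81 km/s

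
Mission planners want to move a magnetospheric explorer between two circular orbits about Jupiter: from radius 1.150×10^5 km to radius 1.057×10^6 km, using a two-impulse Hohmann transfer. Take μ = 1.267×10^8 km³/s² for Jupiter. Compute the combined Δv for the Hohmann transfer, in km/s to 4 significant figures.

Δv = 17.48 km/s

Semi-major axis of the transfer orbit: a_t = (1.150×10^5 + 1.057×10^6)/2 = 5.860×10^5 km.
Circular speed at r₁: v₁ = √(μ/r₁) = √(1.267×10^8/1.150×10^5) = 33.1925 km/s.
On the transfer ellipse at r₁, v² = μ(2/r − 1/a) gives v_p = √[μ(2/r₁ − 1/a_t)] = 44.5788 km/s.
First burn Δv₁ = |v_p − v₁| = 11.386 km/s.
At r₂, v₂ = √(μ/r₂) = 10.9484 km/s.
Transfer-orbit speed at r₂: v_a = √[μ(2/r₂ − 1/a_t)] = 4.85010 km/s.
Second burn Δv₂ = |v₂ − v_a| = 6.0983 km/s.
Total Δv = Δv₁ + Δv₂ = 17.48 km/s.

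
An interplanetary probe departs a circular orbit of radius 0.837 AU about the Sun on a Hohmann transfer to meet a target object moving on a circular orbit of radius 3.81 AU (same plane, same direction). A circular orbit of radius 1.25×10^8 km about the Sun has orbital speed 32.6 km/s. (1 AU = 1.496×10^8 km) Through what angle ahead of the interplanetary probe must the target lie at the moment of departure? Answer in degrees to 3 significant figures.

φ = 94.3°

From the circular-orbit relation v² = μ/r at r = 1.25×10^8 km: μ = v²r = (32.6)² × 1.25×10^8 = 1.32845×10^11 km³/s².
In km: r₁ = 0.837 × 1.496×10^8 = 1.252152×10^8 km; r₂ = 3.81 × 1.496×10^8 = 5.69976×10^8 km.
Semi-major axis of the transfer orbit: a_t = (1.252152×10^8 + 5.69976×10^8)/2 = 3.475956×10^8 km.
The half-period of the transfer ellipse is t = π√(a_t³/μ) = 5.585842×10^7 s.
Target angular speed ω₂ = √(μ/r₂³) = 2.678476×10^-8 rad/s.
Angle swept by the target during transfer: ω₂·t = 1.49615 rad = 85.72°.
Arrival is 180° from departure on the ellipse, so φ = 180° − 85.72° = 94.3°.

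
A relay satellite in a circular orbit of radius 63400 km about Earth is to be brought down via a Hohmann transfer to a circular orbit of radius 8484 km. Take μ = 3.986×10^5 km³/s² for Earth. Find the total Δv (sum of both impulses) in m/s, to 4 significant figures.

The Hohmann ellipse has a_t = (r₁ + r₂)/2 = 35942 km.
At r₁ the circular-orbit speed is v₁ = √(μ/r₁) = 2.507 km/s.
On the transfer ellipse at r₁, vis-viva equation gives v_a = √[μ(2/r₁ − 1/a_t)] = 1.218 km/s.
First burn Δv₁ = |v_a − v₁| = 1.289 km/s.
At r₂, v₂ = √(μ/r₂) = 6.8544 km/s.
Transfer-orbit speed at r₂: v_p = √[μ(2/r₂ − 1/a_t)] = 9.1036 km/s.
Second burn Δv₂ = |v₂ − v_p| = 2.249 km/s.
Δv = Δv₁ + Δv₂ = 1.289 + 2.249 = 3.538 km/s.

Δv = 3538 m/s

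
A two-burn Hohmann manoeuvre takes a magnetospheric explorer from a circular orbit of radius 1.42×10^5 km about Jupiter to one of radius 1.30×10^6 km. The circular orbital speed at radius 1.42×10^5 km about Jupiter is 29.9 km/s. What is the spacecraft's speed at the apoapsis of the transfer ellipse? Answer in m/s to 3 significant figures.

v = 4390 m/s

From the circular-orbit relation v² = μ/r at r = 1.42×10^5 km: μ = v²r = (29.9)² × 1.42×10^5 = 1.26949×10^8 km³/s².
Transfer-ellipse semi-major axis a_t = (r₁ + r₂)/2 = (1.420×10^5 + 1.300×10^6)/2 = 7.210×10^5 km.
The apoapsis of the transfer ellipse is at r = 1.300×10^6 km.
Vis-viva: v = √[μ(2/r − 1/a_t)] = √[1.26949×10^8 × (2/1.300×10^6 − 1/7.210×10^5)] = 4.386 km/s.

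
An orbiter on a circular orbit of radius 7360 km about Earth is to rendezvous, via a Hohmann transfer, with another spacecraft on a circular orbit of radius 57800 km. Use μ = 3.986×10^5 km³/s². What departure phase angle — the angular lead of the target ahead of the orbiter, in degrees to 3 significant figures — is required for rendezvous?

The Hohmann ellipse has a_t = (r₁ + r₂)/2 = 32580 km.
The half-period of the transfer ellipse is t = π√(a_t³/μ) = 29262 s.
The target's mean motion on its circular orbit is ω₂ = √(μ/r₂³) = 4.5434×10^-5 rad/s.
Angle swept by the target during transfer: ω₂·t = 1.3295 rad = 76.17°.
The orbiter traverses 180° on the transfer ellipse, so the target must lead by 180° − 76.17° = 104°.

φ = 104°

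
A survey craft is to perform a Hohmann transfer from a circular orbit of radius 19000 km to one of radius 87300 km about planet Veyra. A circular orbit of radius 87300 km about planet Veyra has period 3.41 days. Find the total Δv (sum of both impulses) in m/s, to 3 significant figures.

From Kepler's third law T² = 4π²r³/μ at r = 87300 km, T = 3.41 days = 3.41 × 86400 s = 2.94624×10^5 s: μ = 4π²r³/T² = 3.02598×10^5 km³/s².
The Hohmann ellipse has a_t = (r₁ + r₂)/2 = 53150 km.
At r₁ the circular-orbit speed is v₁ = √(μ/r₁) = 3.9908 km/s.
Transfer-orbit speed at r₁ (vis-viva equation): v_p = √[μ(2/r₁ − 1/a_t)] = 5.1146 km/s.
First burn Δv₁ = |v_p − v₁| = 1.1238 km/s.
At r₂, v₂ = √(μ/r₂) = 1.86177 km/s.
Transfer-orbit speed at r₂: v_a = √[μ(2/r₂ − 1/a_t)] = 1.11314 km/s.
Second burn Δv₂ = |v₂ − v_a| = 0.74863 km/s.
Total Δv = Δv₁ + Δv₂ = 1.872 km/s.

Δv = 1870 m/s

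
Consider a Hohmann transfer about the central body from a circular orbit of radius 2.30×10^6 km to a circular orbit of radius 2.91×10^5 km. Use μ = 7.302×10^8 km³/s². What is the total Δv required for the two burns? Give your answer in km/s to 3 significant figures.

Δv = 26.0 km/s

Transfer-ellipse semi-major axis a_t = (r₁ + r₂)/2 = (2.300×10^6 + 2.910×10^5)/2 = 1.2955×10^6 km.
At r₁ the circular-orbit speed is v₁ = √(μ/r₁) = 17.8179 km/s.
On the transfer ellipse at r₁, vis-viva equation gives v_a = √[μ(2/r₁ − 1/a_t)] = 8.44471 km/s.
First burn Δv₁ = |v_a − v₁| = 9.3732 km/s.
Circular speed at r₂: v₂ = √(μ/r₂) = 50.093 km/s.
Transfer-orbit speed at r₂: v_p = √[μ(2/r₂ − 1/a_t)] = 66.745 km/s.
Second burn Δv₂ = |v₂ − v_p| = 16.652 km/s.
Δv = Δv₁ + Δv₂ = 9.3732 + 16.652 = 26.03 km/s.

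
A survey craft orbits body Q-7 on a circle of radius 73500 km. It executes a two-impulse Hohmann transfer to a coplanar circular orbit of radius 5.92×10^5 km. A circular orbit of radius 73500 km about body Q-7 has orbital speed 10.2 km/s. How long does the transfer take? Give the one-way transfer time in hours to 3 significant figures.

t = 60.6 hours

From the circular-orbit relation v² = μ/r at r = 73500 km: μ = v²r = (10.2)² × 73500 = 7.64694×10^6 km³/s².
The Hohmann ellipse has a_t = (r₁ + r₂)/2 = 3.3275×10^5 km.
Half the transfer-orbit period gives t = π√(a_t³/μ) = 2.181×10^5 s.
Converting: 2.181×10^5 s ÷ 3600 s/hour = 60.6 hours.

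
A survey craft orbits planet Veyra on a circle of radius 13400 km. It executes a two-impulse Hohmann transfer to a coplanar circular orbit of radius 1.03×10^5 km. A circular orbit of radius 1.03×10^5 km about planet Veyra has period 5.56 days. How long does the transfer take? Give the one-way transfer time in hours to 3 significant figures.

t = 28.3 hours

From Kepler's third law T² = 4π²r³/μ at r = 1.03×10^5 km, T = 5.56 days = 5.56 × 86400 s = 4.80384×10^5 s: μ = 4π²r³/T² = 1.86937×10^5 km³/s².
Semi-major axis of the transfer orbit: a_t = (13400 + 1.030×10^5)/2 = 58200 km.
By Kepler's third law the transfer-orbit period is T = 2π√(a_t³/μ), so t = T/2 = 1.020×10^5 s.
Converting: 1.020×10^5 s ÷ 3600 s/hour = 28.3 hours.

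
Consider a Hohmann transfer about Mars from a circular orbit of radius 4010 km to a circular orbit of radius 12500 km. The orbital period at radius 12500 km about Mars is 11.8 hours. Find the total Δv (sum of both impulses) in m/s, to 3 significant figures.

Δv = 1310 m/s

From Kepler's third law T² = 4π²r³/μ at r = 12500 km, T = 11.8 hours = 11.8 × 3600 s = 42480 s: μ = 4π²r³/T² = 42728.8 km³/s².
The Hohmann ellipse has a_t = (r₁ + r₂)/2 = 8255 km.
Circular speed at r₁: v₁ = √(μ/r₁) = √(42728.8/4010) = 3.264286 km/s.
On the transfer ellipse at r₁, vis-viva equation gives v_p = √[μ(2/r₁ − 1/a_t)] = 4.016841 km/s.
First burn Δv₁ = |v_p − v₁| = 0.7526 km/s.
Circular speed at r₂: v₂ = √(μ/r₂) = 1.8489 km/s.
Transfer-orbit speed at r₂: v_a = √[μ(2/r₂ − 1/a_t)] = 1.2886 km/s.
Second burn Δv₂ = |v₂ − v_a| = 0.5603 km/s.
Total Δv = Δv₁ + Δv₂ = 1.313 km/s.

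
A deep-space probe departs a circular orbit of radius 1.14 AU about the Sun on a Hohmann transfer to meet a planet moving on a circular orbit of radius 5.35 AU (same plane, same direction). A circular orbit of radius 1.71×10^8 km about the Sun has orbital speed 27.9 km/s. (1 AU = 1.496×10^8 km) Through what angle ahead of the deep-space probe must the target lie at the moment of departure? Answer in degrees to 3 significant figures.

From the circular-orbit relation v² = μ/r at r = 1.71×10^8 km: μ = v²r = (27.9)² × 1.71×10^8 = 1.33108×10^11 km³/s².
In km: r₁ = 1.14 × 1.496×10^8 = 1.70544×10^8 km; r₂ = 5.35 × 1.496×10^8 = 8.0036×10^8 km.
Semi-major axis of the transfer orbit: a_t = (1.70544×10^8 + 8.0036×10^8)/2 = 4.85452×10^8 km.
The half-period of the transfer ellipse is t = π√(a_t³/μ) = 9.210×10^7 s.
Target angular speed ω₂ = √(μ/r₂³) = 1.611×10^-8 rad/s.
Angle swept by the target during transfer: ω₂·t = 1.484 rad = 85.03°.
The deep-space probe traverses 180° on the transfer ellipse, so the target must lead by 180° − 85.03° = 95.0°.

φ = 95.0°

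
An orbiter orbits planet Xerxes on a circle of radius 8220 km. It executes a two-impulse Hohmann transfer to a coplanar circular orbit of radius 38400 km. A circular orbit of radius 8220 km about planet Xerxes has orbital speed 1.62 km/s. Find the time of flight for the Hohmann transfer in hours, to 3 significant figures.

t = 21.1 hours

From the circular-orbit relation v² = μ/r at r = 8220 km: μ = v²r = (1.62)² × 8220 = 21572.6 km³/s².
The Hohmann ellipse has a_t = (r₁ + r₂)/2 = 23310 km.
Half the transfer-orbit period gives t = π√(a_t³/μ) = 76120 s.
Converting: 76120 s ÷ 3600 s/hour = 21.1 hours.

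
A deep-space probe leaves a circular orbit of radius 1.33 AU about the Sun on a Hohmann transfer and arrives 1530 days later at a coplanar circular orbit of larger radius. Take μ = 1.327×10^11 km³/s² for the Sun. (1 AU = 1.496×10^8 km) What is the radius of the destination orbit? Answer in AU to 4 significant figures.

In km: r₁ = 1.33 × 1.496×10^8 = 1.98968×10^8 km.
Transfer time t = 1530 days = 1.32192×10^8 s, and t = π√(a_t³/μ).
So a_t = (μ t²/π²)^(1/3) = (1.327×10^11 × (1.32192×10^8)² / π²)^(1/3) = 6.1706×10^8 km.
Since a_t = (r₁ + r₂)/2, r₂ = 2a_t − r₁ = 2×6.1706×10^8 − 1.98968×10^8 = 1.035152×10^9 km.
In AU: r₂ = 1.035152×10^9 / 1.496×10^8 = 6.919 AU.

r₂ = 6.919 AU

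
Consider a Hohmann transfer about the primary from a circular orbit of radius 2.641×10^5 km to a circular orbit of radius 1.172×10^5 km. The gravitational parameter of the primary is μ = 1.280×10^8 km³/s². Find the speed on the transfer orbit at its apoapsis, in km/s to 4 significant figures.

v = 17.26 km/s

The Hohmann ellipse has a_t = (r₁ + r₂)/2 = 1.9065×10^5 km.
At apoapsis, r = 2.641×10^5 km.
Applying v² = μ(2/r − 1/a_t): v = 17.26 km/s.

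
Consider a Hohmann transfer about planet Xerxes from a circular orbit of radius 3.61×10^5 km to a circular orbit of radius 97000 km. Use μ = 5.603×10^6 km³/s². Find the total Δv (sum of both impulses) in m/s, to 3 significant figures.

Transfer-ellipse semi-major axis a_t = (r₁ + r₂)/2 = (3.610×10^5 + 97000)/2 = 2.290×10^5 km.
Circular speed at r₁: v₁ = √(μ/r₁) = √(5.603×10^6/3.610×10^5) = 3.940 km/s.
Transfer-orbit speed at r₁ (vis-viva equation): v_a = √[μ(2/r₁ − 1/a_t)] = 2.564 km/s.
First burn Δv₁ = |v_a − v₁| = 1.376 km/s.
Circular speed at r₂: v₂ = √(μ/r₂) = 7.600 km/s.
Transfer-orbit speed at r₂: v_p = √[μ(2/r₂ − 1/a_t)] = 9.542 km/s.
Second burn Δv₂ = |v₂ − v_p| = 1.942 km/s.
Total Δv = Δv₁ + Δv₂ = 3.318 km/s.

Δv = 3320 m/s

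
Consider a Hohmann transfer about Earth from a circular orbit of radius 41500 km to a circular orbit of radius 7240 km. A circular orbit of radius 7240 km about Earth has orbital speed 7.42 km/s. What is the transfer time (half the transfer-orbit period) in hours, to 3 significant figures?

t = 5.26 hours

From the circular-orbit relation v² = μ/r at r = 7240 km: μ = v²r = (7.42)² × 7240 = 3.98608×10^5 km³/s².
Transfer-ellipse semi-major axis a_t = (r₁ + r₂)/2 = (41500 + 7240)/2 = 24370 km.
Transfer time t = π√(a_t³/μ) = π√((24370)³ / 3.98608×10^5) = 18930 s.
Converting: 18930 s ÷ 3600 s/hour = 5.26 hours.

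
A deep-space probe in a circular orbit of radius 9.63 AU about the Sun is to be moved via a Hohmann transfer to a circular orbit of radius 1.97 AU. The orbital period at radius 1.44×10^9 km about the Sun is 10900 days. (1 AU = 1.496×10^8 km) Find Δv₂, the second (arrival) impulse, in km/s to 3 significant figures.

From Kepler's third law T² = 4π²r³/μ at r = 1.44×10^9 km, T = 10900 days = 10900 × 86400 s = 9.4176×10^8 s: μ = 4π²r³/T² = 1.32913×10^11 km³/s².
In km: r₁ = 9.63 × 1.496×10^8 = 1.440648×10^9 km; r₂ = 1.97 × 1.496×10^8 = 2.94712×10^8 km.
Transfer-ellipse semi-major axis a_t = (r₁ + r₂)/2 = (1.440648×10^9 + 2.94712×10^8)/2 = 8.6768×10^8 km.
On the circular orbit at r = 2.94712×10^8 km, v_c = √(μ/r) = 21.2366 km/s.
Transfer-orbit speed at the same r (vis-viva, a = a_t): v_t = √[μ(2/r − 1/a_t)] = 27.3643 km/s.
Δv₂ = |v_t − v_c| = |27.3643 − 21.2366| = 6.128 km/s.

Δv₂ = 6.13 km/s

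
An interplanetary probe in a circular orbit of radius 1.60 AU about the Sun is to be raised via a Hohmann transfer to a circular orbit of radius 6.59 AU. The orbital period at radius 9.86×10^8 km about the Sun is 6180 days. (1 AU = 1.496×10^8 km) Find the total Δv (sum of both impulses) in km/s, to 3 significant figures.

From Kepler's third law T² = 4π²r³/μ at r = 9.86×10^8 km, T = 6180 days = 6180 × 86400 s = 5.33952×10^8 s: μ = 4π²r³/T² = 1.32735×10^11 km³/s².
In km: r₁ = 1.60 × 1.496×10^8 = 2.3936×10^8 km; r₂ = 6.59 × 1.496×10^8 = 9.85864×10^8 km.
Transfer-ellipse semi-major axis a_t = (r₁ + r₂)/2 = (2.3936×10^8 + 9.85864×10^8)/2 = 6.12612×10^8 km.
At r₁ the circular-orbit speed is v₁ = √(μ/r₁) = 23.54872 km/s.
On the transfer ellipse at r₁, vis-viva gives v_p = √[μ(2/r₁ − 1/a_t)] = 29.87329 km/s.
First burn Δv₁ = |v_p − v₁| = 6.32457 km/s.
Circular speed at r₂: v₂ = √(μ/r₂) = 11.60338 km/s.
Transfer-orbit speed at r₂: v_a = √[μ(2/r₂ − 1/a_t)] = 7.252998 km/s.
Second burn Δv₂ = |v₂ − v_a| = 4.35038 km/s.
Total Δv = Δv₁ + Δv₂ = 10.67 km/s.

Δv = 10.7 km/s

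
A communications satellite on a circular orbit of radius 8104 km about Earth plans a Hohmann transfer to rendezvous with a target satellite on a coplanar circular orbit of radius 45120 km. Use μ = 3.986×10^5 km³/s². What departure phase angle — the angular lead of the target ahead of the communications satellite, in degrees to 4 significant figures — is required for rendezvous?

The Hohmann ellipse has a_t = (r₁ + r₂)/2 = 26612 km.
Transfer time t = π√(a_t³/μ) = 21600 s.
The target's mean motion on its circular orbit is ω₂ = √(μ/r₂³) = 6.587×10^-5 rad/s.
Angle swept by the target during transfer: ω₂·t = 1.423 rad = 81.53°.
Arrival is 180° from departure on the ellipse, so φ = 180° − 81.53° = 98.47°.

φ = 98.47°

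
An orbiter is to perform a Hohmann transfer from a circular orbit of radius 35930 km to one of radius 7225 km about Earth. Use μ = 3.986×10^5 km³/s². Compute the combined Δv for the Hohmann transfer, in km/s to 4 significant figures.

The Hohmann ellipse has a_t = (r₁ + r₂)/2 = 21577.5 km.
At r₁ the circular-orbit speed is v₁ = √(μ/r₁) = 3.3307 km/s.
On the transfer ellipse at r₁, v² = μ(2/r − 1/a) gives v_a = √[μ(2/r₁ − 1/a_t)] = 1.9273 km/s.
First burn Δv₁ = |v_a − v₁| = 1.403 km/s.
Circular speed at r₂: v₂ = √(μ/r₂) = 7.428 km/s.
Transfer-orbit speed at r₂: v_p = √[μ(2/r₂ − 1/a_t)] = 9.585 km/s.
Second burn Δv₂ = |v₂ − v_p| = 2.157 km/s.
Total Δv = Δv₁ + Δv₂ = 3.560 km/s.

Δv = 3.560 km/s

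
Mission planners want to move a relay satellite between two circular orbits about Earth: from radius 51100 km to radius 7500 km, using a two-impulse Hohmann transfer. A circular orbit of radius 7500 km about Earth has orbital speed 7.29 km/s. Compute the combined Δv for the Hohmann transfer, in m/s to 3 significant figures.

Δv = 3720 m/s

From the circular-orbit relation v² = μ/r at r = 7500 km: μ = v²r = (7.29)² × 7500 = 3.98581×10^5 km³/s².
The Hohmann ellipse has a_t = (r₁ + r₂)/2 = 29300 km.
At r₁ the circular-orbit speed is v₁ = √(μ/r₁) = 2.793 km/s.
On the transfer ellipse at r₁, v² = μ(2/r − 1/a) gives v_a = √[μ(2/r₁ − 1/a_t)] = 1.413 km/s.
First burn Δv₁ = |v_a − v₁| = 1.380 km/s.
Circular speed at r₂: v₂ = √(μ/r₂) = 7.290 km/s.
Transfer-orbit speed at r₂: v_p = √[μ(2/r₂ − 1/a_t)] = 9.627 km/s.
Second burn Δv₂ = |v₂ − v_p| = 2.337 km/s.
Δv = Δv₁ + Δv₂ = 1.380 + 2.337 = 3.717 km/s.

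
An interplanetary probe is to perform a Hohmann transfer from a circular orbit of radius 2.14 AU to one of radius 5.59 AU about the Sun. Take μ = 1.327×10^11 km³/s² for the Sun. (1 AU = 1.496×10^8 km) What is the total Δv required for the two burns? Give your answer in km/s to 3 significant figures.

Δv = 7.35 km/s

In km: r₁ = 2.14 × 1.496×10^8 = 3.20144×10^8 km; r₂ = 5.59 × 1.496×10^8 = 8.36264×10^8 km.
Transfer-ellipse semi-major axis a_t = (r₁ + r₂)/2 = (3.20144×10^8 + 8.36264×10^8)/2 = 5.78204×10^8 km.
Circular speed at r₁: v₁ = √(μ/r₁) = √(1.327×10^11/3.20144×10^8) = 20.3593 km/s.
On the transfer ellipse at r₁, vis-viva equation gives v_p = √[μ(2/r₁ − 1/a_t)] = 24.4847 km/s.
First burn Δv₁ = |v_p − v₁| = 4.125 km/s.
Circular speed at r₂: v₂ = √(μ/r₂) = 12.597 km/s.
Transfer-orbit speed at r₂: v_a = √[μ(2/r₂ − 1/a_t)] = 9.3734 km/s.
Second burn Δv₂ = |v₂ − v_a| = 3.224 km/s.
Total Δv = Δv₁ + Δv₂ = 7.349 km/s.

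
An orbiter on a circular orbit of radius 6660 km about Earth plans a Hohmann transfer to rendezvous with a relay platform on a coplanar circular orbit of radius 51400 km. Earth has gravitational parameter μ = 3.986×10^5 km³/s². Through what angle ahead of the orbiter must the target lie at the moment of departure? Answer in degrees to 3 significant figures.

Transfer-ellipse semi-major axis a_t = (r₁ + r₂)/2 = (6660 + 51400)/2 = 29030 km.
Transfer time t = π√(a_t³/μ) = 24610 s.
The target's mean motion on its circular orbit is ω₂ = √(μ/r₂³) = 5.418×10^-5 rad/s.
Angle swept by the target during transfer: ω₂·t = 1.3334 rad = 76.40°.
Arrival is 180° from departure on the ellipse, so φ = 180° − 76.40° = 104°.

φ = 104°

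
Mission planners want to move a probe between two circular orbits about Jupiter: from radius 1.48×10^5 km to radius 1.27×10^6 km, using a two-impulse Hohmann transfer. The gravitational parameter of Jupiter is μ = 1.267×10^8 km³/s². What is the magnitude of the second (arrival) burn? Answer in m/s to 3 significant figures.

Δv₂ = 5420 m/s

Semi-major axis of the transfer orbit: a_t = (1.480×10^5 + 1.270×10^6)/2 = 7.090×10^5 km.
On the circular orbit at r = 1.270×10^6 km, v_c = √(μ/r) = 9.988 km/s.
Transfer-orbit speed at the same r (vis-viva, a = a_t): v_t = √[μ(2/r − 1/a_t)] = 4.563 km/s.
Δv₂ = |v_t − v_c| = |4.563 − 9.988| = 5.425 km/s.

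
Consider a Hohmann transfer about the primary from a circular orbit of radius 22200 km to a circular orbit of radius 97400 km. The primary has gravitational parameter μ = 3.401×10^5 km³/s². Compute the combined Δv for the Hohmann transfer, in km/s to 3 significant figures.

Semi-major axis of the transfer orbit: a_t = (22200 + 97400)/2 = 59800 km.
Circular speed at r₁: v₁ = √(μ/r₁) = √(3.401×10^5/22200) = 3.914 km/s.
On the transfer ellipse at r₁, vis-viva equation gives v_p = √[μ(2/r₁ − 1/a_t)] = 4.995 km/s.
First burn Δv₁ = |v_p − v₁| = 1.081 km/s.
Circular speed at r₂: v₂ = √(μ/r₂) = 1.8686 km/s.
Transfer-orbit speed at r₂: v_a = √[μ(2/r₂ − 1/a_t)] = 1.1385 km/s.
Second burn Δv₂ = |v₂ − v_a| = 0.7301 km/s.
Total Δv = Δv₁ + Δv₂ = 1.811 km/s.

Δv = 1.81 km/s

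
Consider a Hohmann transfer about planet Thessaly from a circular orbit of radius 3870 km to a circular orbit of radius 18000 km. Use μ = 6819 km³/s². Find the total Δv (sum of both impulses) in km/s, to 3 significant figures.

Transfer-ellipse semi-major axis a_t = (r₁ + r₂)/2 = (3870 + 18000)/2 = 10935 km.
Circular speed at r₁: v₁ = √(μ/r₁) = √(6819/3870) = 1.3274 km/s.
Transfer-orbit speed at r₁ (vis-viva): v_p = √[μ(2/r₁ − 1/a_t)] = 1.7031 km/s.
First burn Δv₁ = |v_p − v₁| = 0.3757 km/s.
Circular speed at r₂: v₂ = √(μ/r₂) = 0.6155 km/s.
Transfer-orbit speed at r₂: v_a = √[μ(2/r₂ − 1/a_t)] = 0.3662 km/s.
Second burn Δv₂ = |v₂ − v_a| = 0.2493 km/s.
Δv = Δv₁ + Δv₂ = 0.3757 + 0.2493 = 0.6250 km/s.

Δv = 0.625 km/s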